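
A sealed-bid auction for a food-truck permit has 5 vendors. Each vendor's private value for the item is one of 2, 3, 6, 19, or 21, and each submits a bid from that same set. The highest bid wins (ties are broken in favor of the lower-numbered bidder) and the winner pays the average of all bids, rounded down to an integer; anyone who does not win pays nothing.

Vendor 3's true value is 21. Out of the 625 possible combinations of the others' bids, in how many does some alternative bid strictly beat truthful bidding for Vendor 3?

77

Others bid (2, 2, 2, 2): truth gives 16; bid 3 gives 19 > 16. Violating.
Others bid (2, 2, 2, 3): truth gives 15; bid 3 gives 19 > 15. Violating.
Others bid (2, 2, 2, 6): truth gives 15; bid 6 gives 18 > 15. Violating.
Others bid (2, 2, 2, 19): truth gives 12; bid 19 gives 13 > 12. Violating.
Others bid (2, 2, 2, 21): truth gives 12; no alternative beats it.
Others bid (2, 2, 3, 19): truth gives 12; no alternative beats it.
(Checking all 625 profiles: 77 have a profitable deviation, 548 do not.)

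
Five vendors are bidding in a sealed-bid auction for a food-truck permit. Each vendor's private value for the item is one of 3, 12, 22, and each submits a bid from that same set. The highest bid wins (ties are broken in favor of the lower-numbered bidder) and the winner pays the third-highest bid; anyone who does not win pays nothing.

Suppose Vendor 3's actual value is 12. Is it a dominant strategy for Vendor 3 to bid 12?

Consider the case where Vendor 1 bids 3, Vendor 2 bids 3, Vendor 4 bids 3 and Vendor 5 bids 22.
Truthful bid 12: loses, pays 0, utility 0.
Bid 22 instead: wins, pays 3, utility 12 - 3 = 9.
Since 9 > 0, bidding 22 is strictly better here, so truthful bidding is not dominant.

No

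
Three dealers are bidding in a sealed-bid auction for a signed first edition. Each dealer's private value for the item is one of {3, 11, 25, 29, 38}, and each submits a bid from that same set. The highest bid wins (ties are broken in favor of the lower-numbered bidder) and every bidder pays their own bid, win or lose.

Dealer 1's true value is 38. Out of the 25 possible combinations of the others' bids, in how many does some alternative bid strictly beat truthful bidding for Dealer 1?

Others bid (3, 3): truth gives 0; bid 3 gives 35 > 0. Violating.
Others bid (3, 11): truth gives 0; bid 11 gives 27 > 0. Violating.
Others bid (3, 25): truth gives 0; bid 25 gives 13 > 0. Violating.
Others bid (3, 29): truth gives 0; bid 29 gives 9 > 0. Violating.
Others bid (3, 38): truth gives 0; no alternative beats it.
Others bid (11, 38): truth gives 0; no alternative beats it.
(Checking all 25 profiles: 16 have a profitable deviation, 9 do not.)

16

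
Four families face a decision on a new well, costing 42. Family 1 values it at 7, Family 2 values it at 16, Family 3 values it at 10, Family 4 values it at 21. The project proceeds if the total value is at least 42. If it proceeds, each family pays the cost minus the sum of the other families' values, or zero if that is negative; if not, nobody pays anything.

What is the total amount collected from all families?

Total value 54 ≥ cost 42, so it is built.
Family 1: others sum to 47; max(0, 42 - 47) = 0.
Family 2: others sum to 38; max(0, 42 - 38) = 4.
Family 3: others sum to 44; max(0, 42 - 44) = 0.
Family 4: others sum to 33; max(0, 42 - 33) = 9.
Total collected = 0 + 4 + 0 + 9 = 13.

13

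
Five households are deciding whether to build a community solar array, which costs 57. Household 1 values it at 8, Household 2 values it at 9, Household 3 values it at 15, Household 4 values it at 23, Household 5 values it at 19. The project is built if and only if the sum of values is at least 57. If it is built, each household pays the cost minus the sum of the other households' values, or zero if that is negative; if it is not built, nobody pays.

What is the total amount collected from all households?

8

Total value 74 ≥ cost 57, so it is built.
Household 1: others sum to 66; max(0, 57 - 66) = 0.
Household 2: others sum to 65; max(0, 57 - 65) = 0.
Household 3: others sum to 59; max(0, 57 - 59) = 0.
Household 4: others sum to 51; max(0, 57 - 51) = 6.
Household 5: others sum to 55; max(0, 57 - 55) = 2.
Total collected = 0 + 0 + 0 + 6 + 2 = 8.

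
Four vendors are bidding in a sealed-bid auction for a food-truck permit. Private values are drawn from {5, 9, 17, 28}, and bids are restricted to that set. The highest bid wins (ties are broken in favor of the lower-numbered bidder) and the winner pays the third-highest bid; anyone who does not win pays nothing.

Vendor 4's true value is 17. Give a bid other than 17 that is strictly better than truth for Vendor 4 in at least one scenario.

Suppose Vendor 1 bids 5, Vendor 2 bids 5 and Vendor 3 bids 17.
Bid 17: loses, pays 0, utility 0.
Bid 28: wins, pays 5, utility 17 - 5 = 12.
So bidding 28 beats truth here (12 > 0).

28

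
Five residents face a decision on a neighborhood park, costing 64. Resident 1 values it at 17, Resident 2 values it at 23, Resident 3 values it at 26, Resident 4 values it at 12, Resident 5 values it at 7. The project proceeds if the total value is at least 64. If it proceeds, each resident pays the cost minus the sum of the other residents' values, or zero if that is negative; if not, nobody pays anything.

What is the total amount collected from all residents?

7

Total value 85 ≥ cost 64, so it is built.
Resident 1: others sum to 68; max(0, 64 - 68) = 0.
Resident 2: others sum to 62; max(0, 64 - 62) = 2.
Resident 3: others sum to 59; max(0, 64 - 59) = 5.
Resident 4: others sum to 73; max(0, 64 - 73) = 0.
Resident 5: others sum to 78; max(0, 64 - 78) = 0.
Total collected = 0 + 2 + 5 + 0 + 0 = 7.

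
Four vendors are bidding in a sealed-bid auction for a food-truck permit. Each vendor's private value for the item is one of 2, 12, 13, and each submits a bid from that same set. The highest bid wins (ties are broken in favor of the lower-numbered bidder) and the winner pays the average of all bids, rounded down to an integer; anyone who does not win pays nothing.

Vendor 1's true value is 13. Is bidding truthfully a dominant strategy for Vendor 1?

Consider the case where Vendor 2 bids 2, Vendor 3 bids 2 and Vendor 4 bids 2.
Truthful bid 13: wins, pays 4, utility 13 - 4 = 9.
Bid 2 instead: wins, pays 2, utility 13 - 2 = 11.
Since 11 > 9, bidding 2 is strictly better here, so truthful bidding is not dominant.

No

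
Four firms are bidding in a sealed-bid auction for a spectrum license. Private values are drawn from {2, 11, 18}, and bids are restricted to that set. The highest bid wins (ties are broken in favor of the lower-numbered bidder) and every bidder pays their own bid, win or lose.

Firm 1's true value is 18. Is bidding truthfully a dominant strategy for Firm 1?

Consider the case where Firm 2 bids 2, Firm 3 bids 2 and Firm 4 bids 2.
Truthful bid 18: wins, pays 18, utility 18 - 18 = 0.
Bid 2 instead: wins, pays 2, utility 18 - 2 = 16.
Since 16 > 0, bidding 2 is strictly better here, so truthful bidding is not dominant.

No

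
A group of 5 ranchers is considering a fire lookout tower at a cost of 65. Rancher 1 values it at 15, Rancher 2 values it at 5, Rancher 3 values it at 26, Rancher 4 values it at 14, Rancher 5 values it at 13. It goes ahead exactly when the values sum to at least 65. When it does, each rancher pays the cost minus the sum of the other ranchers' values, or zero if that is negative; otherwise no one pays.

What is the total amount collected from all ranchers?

Total value 73 ≥ cost 65, so it is built.
Rancher 1: others sum to 58; max(0, 65 - 58) = 7.
Rancher 2: others sum to 68; max(0, 65 - 68) = 0.
Rancher 3: others sum to 47; max(0, 65 - 47) = 18.
Rancher 4: others sum to 59; max(0, 65 - 59) = 6.
Rancher 5: others sum to 60; max(0, 65 - 60) = 5.
Total collected = 7 + 0 + 18 + 6 + 5 = 36.

36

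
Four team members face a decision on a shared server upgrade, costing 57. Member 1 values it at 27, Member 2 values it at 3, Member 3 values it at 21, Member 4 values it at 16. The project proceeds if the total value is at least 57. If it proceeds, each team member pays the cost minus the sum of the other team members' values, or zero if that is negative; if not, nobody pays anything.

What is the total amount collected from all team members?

Total value 67 ≥ cost 57, so it is built.
Member 1: others sum to 40; max(0, 57 - 40) = 17.
Member 2: others sum to 64; max(0, 57 - 64) = 0.
Member 3: others sum to 46; max(0, 57 - 46) = 11.
Member 4: others sum to 51; max(0, 57 - 51) = 6.
Total collected = 17 + 0 + 11 + 6 = 34.

34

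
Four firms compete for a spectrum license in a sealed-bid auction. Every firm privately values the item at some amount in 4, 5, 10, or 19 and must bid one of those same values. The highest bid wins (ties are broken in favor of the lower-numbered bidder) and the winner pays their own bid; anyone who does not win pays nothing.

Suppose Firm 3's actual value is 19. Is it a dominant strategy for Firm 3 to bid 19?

Consider the case where Firm 1 bids 4, Firm 2 bids 4 and Firm 4 bids 4.
Truthful bid 19: wins, pays 19, utility 19 - 19 = 0.
Bid 5 instead: wins, pays 5, utility 19 - 5 = 14.
Since 14 > 0, bidding 5 is strictly better here, so truthful bidding is not dominant.

No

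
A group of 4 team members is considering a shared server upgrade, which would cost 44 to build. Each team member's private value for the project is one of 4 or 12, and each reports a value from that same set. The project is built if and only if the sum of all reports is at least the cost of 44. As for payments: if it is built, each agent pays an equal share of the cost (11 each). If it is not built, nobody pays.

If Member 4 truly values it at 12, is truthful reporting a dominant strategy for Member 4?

Check each profile of the others' reports and compare truth against every alternative report.
Others report (12, 12, 12): truth gives 1, best alternative gives 0.
Others report (4, 4, 4): truth gives 0, best alternative gives 0.
Others report (4, 4, 12): truth gives 0, best alternative gives 0.
Others report (4, 12, 4): truth gives 0, best alternative gives 0.
Others report (4, 12, 12): truth gives 0, best alternative gives 0.
Others report (12, 4, 4): truth gives 0, best alternative gives 0.
(Remaining 2 profiles checked similarly; truth is weakly best in each.)
In every case the truthful report is at least as good as any alternative, so it is a dominant strategy.

Yes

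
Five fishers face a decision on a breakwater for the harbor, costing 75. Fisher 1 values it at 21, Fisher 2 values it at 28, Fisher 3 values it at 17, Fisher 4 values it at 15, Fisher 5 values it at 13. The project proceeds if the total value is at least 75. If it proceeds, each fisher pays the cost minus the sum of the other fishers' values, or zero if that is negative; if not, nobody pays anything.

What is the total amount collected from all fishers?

11

Total value 94 ≥ cost 75, so it is built.
Fisher 1: others sum to 73; max(0, 75 - 73) = 2.
Fisher 2: others sum to 66; max(0, 75 - 66) = 9.
Fisher 3: others sum to 77; max(0, 75 - 77) = 0.
Fisher 4: others sum to 79; max(0, 75 - 79) = 0.
Fisher 5: others sum to 81; max(0, 75 - 81) = 0.
Total collected = 2 + 9 + 0 + 0 + 0 = 11.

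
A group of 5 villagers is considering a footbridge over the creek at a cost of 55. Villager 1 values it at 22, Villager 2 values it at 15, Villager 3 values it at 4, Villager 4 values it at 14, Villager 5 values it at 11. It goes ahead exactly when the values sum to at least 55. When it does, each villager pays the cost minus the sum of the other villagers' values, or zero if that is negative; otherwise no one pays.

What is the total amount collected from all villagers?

Total value 66 ≥ cost 55, so it is built.
Villager 1: others sum to 44; max(0, 55 - 44) = 11.
Villager 2: others sum to 51; max(0, 55 - 51) = 4.
Villager 3: others sum to 62; max(0, 55 - 62) = 0.
Villager 4: others sum to 52; max(0, 55 - 52) = 3.
Villager 5: others sum to 55; max(0, 55 - 55) = 0.
Total collected = 11 + 4 + 0 + 3 + 0 = 18.

18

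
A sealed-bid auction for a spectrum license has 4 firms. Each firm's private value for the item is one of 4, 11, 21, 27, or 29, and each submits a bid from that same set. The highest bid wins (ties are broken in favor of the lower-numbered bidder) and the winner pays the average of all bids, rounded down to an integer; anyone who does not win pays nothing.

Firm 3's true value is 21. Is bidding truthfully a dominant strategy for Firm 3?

Consider the case where Firm 1 bids 4, Firm 2 bids 4 and Firm 4 bids 4.
Truthful bid 21: wins, pays 8, utility 21 - 8 = 13.
Bid 11 instead: wins, pays 5, utility 21 - 5 = 16.
Since 16 > 13, bidding 11 is strictly better here, so truthful bidding is not dominant.

No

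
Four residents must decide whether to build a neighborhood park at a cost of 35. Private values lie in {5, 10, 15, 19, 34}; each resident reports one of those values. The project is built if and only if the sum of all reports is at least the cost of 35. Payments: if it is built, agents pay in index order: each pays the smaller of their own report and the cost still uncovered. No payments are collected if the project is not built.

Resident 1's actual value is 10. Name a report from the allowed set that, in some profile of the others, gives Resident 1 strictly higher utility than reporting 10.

5

Suppose Resident 2 reports 5, Resident 3 reports 5 and Resident 4 reports 34.
Report 10: project built, pays 10, utility 10 - 10 = 0.
Report 5: project built, pays 5, utility 10 - 5 = 5.
So reporting 5 beats truth here (5 > 0).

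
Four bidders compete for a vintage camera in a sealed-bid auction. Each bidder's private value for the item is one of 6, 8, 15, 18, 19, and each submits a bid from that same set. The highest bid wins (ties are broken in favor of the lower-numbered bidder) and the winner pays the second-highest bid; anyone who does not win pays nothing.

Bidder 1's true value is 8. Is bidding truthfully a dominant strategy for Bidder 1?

Yes

Check each profile of the others' bids and compare truth against every alternative bid.
Others bid (6, 6, 6): truth gives 2, best alternative gives 2.
Others bid (6, 6, 8): truth gives 0, best alternative gives 0.
Others bid (6, 6, 15): truth gives 0, best alternative gives 0.
Others bid (6, 6, 18): truth gives 0, best alternative gives 0.
Others bid (6, 6, 19): truth gives 0, best alternative gives 0.
Others bid (6, 8, 6): truth gives 0, best alternative gives 0.
(Remaining 119 profiles checked similarly; truth is weakly best in each.)
In every case the truthful bid is at least as good as any alternative, so it is a dominant strategy.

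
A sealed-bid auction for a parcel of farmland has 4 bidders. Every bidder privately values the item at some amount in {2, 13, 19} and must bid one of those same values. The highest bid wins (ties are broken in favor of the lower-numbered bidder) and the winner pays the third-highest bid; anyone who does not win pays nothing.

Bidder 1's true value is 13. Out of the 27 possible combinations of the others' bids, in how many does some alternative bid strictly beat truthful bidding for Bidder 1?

Others bid (2, 2, 19): truth gives 0; bid 19 gives 11 > 0. Violating.
Others bid (2, 19, 2): truth gives 0; bid 19 gives 11 > 0. Violating.
Others bid (19, 2, 2): truth gives 0; bid 19 gives 11 > 0. Violating.
Others bid (2, 2, 2): truth gives 11; no alternative beats it.
Others bid (2, 2, 13): truth gives 11; no alternative beats it.
(Checking all 27 profiles: 3 have a profitable deviation, 24 do not.)

3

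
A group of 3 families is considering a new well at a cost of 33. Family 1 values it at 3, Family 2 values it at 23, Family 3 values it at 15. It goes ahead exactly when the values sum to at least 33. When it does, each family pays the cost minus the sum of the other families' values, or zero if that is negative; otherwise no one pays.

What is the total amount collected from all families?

Total value 41 ≥ cost 33, so it is built.
Family 1: others sum to 38; max(0, 33 - 38) = 0.
Family 2: others sum to 18; max(0, 33 - 18) = 15.
Family 3: others sum to 26; max(0, 33 - 26) = 7.
Total collected = 0 + 15 + 7 = 22.

22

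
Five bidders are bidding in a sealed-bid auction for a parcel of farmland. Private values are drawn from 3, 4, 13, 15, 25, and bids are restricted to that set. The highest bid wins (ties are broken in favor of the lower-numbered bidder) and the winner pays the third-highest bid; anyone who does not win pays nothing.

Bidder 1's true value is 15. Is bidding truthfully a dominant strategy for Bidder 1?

No

Consider the case where Bidder 2 bids 3, Bidder 3 bids 3, Bidder 4 bids 3 and Bidder 5 bids 25.
Truthful bid 15: loses, pays 0, utility 0.
Bid 25 instead: wins, pays 3, utility 15 - 3 = 12.
Since 12 > 0, bidding 25 is strictly better here, so truthful bidding is not dominant.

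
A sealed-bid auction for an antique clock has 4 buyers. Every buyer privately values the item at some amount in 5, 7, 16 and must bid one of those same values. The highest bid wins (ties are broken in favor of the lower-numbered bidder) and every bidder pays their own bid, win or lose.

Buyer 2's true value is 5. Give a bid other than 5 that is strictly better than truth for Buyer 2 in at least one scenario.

7

Suppose Buyer 1 bids 5, Buyer 3 bids 5 and Buyer 4 bids 5.
Bid 5: loses but pays 5, utility -5.
Bid 7: wins, pays 7, utility 5 - 7 = -2.
So bidding 7 beats truth here (-2 > -5).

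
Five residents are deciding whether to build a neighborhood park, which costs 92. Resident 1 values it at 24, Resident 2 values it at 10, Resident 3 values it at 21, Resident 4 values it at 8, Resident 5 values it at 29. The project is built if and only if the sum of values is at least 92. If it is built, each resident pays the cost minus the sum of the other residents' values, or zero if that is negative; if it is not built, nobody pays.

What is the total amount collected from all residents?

92

Total value 92 ≥ cost 92, so it is built.
Resident 1: others sum to 68; max(0, 92 - 68) = 24.
Resident 2: others sum to 82; max(0, 92 - 82) = 10.
Resident 3: others sum to 71; max(0, 92 - 71) = 21.
Resident 4: others sum to 84; max(0, 92 - 84) = 8.
Resident 5: others sum to 63; max(0, 92 - 63) = 29.
Total collected = 24 + 10 + 21 + 8 + 29 = 92.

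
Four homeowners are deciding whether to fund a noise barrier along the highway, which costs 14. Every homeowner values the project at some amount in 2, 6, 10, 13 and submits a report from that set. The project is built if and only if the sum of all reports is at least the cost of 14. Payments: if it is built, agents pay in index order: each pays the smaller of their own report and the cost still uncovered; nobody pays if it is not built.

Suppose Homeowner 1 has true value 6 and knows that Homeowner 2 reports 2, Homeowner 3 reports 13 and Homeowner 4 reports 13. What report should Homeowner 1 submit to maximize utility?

2

Report 2: project built, pays 2, utility 6 - 2 = 4.
Report 6: project built, pays 6, utility 6 - 6 = 0.
Report 10: project built, pays 10, utility 6 - 10 = -4.
Report 13: project built, pays 13, utility 6 - 13 = -7.
The best choice is 2 with utility 4.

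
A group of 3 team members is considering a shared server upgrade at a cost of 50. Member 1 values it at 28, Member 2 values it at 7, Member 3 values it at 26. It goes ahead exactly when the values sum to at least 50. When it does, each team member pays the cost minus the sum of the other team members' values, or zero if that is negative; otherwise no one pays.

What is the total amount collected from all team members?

32

Total value 61 ≥ cost 50, so it is built.
Member 1: others sum to 33; max(0, 50 - 33) = 17.
Member 2: others sum to 54; max(0, 50 - 54) = 0.
Member 3: others sum to 35; max(0, 50 - 35) = 15.
Total collected = 17 + 0 + 15 = 32.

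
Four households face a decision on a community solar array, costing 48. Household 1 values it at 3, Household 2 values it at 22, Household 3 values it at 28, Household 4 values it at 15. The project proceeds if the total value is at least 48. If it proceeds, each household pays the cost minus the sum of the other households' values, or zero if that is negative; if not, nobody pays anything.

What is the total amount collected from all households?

Total value 68 ≥ cost 48, so it is built.
Household 1: others sum to 65; max(0, 48 - 65) = 0.
Household 2: others sum to 46; max(0, 48 - 46) = 2.
Household 3: others sum to 40; max(0, 48 - 40) = 8.
Household 4: others sum to 53; max(0, 48 - 53) = 0.
Total collected = 0 + 2 + 8 + 0 = 10.

10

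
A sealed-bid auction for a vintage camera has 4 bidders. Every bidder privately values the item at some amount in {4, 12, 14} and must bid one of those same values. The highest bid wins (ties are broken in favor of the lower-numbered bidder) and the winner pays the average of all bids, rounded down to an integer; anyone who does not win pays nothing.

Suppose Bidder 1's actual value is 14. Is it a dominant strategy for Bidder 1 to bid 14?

Consider the case where Bidder 2 bids 4, Bidder 3 bids 4 and Bidder 4 bids 4.
Truthful bid 14: wins, pays 6, utility 14 - 6 = 8.
Bid 4 instead: wins, pays 4, utility 14 - 4 = 10.
Since 10 > 8, bidding 4 is strictly better here, so truthful bidding is not dominant.

No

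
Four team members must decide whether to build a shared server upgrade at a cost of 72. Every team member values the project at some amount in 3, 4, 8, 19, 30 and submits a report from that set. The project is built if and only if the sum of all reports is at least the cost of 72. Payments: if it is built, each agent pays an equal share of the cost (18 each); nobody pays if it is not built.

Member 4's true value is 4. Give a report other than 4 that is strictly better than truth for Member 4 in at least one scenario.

3

Suppose Member 1 reports 8, Member 2 reports 30 and Member 3 reports 30.
Report 4: project built, pays 18, utility 4 - 18 = -14.
Report 3: project not built, utility 0.
So reporting 3 beats truth here (0 > -14).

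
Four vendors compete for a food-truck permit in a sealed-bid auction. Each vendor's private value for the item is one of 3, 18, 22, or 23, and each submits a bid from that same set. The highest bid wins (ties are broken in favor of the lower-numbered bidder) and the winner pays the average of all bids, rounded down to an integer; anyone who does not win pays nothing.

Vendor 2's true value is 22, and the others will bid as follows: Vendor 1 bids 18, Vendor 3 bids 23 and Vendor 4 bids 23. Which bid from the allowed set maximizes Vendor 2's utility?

Bid 3: loses, pays 0, utility 0.
Bid 18: loses, pays 0, utility 0.
Bid 22: loses, pays 0, utility 0.
Bid 23: wins, pays 21, utility 22 - 21 = 1.
The best choice is 23 with utility 1.

23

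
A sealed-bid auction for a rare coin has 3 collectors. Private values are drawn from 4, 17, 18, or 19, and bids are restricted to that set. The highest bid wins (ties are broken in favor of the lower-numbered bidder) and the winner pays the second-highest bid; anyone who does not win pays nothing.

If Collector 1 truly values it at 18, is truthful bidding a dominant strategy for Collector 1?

Yes

Check each profile of the others' bids and compare truth against every alternative bid.
Others bid (4, 4): truth gives 14, best alternative gives 14.
Others bid (4, 17): truth gives 1, best alternative gives 1.
Others bid (17, 4): truth gives 1, best alternative gives 1.
Others bid (17, 17): truth gives 1, best alternative gives 1.
Others bid (4, 18): truth gives 0, best alternative gives 0.
Others bid (4, 19): truth gives 0, best alternative gives 0.
(Remaining 10 profiles checked similarly; truth is weakly best in each.)
In every case the truthful bid is at least as good as any alternative, so it is a dominant strategy.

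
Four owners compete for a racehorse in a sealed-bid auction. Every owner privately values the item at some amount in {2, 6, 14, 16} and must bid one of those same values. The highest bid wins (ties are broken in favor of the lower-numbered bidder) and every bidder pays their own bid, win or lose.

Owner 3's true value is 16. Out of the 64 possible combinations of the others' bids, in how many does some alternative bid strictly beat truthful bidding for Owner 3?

Others bid (2, 2, 2): truth gives 0; bid 6 gives 10 > 0. Violating.
Others bid (2, 2, 6): truth gives 0; bid 6 gives 10 > 0. Violating.
Others bid (2, 2, 14): truth gives 0; bid 14 gives 2 > 0. Violating.
Others bid (2, 6, 2): truth gives 0; bid 14 gives 2 > 0. Violating.
Others bid (2, 2, 16): truth gives 0; no alternative beats it.
Others bid (2, 6, 16): truth gives 0; no alternative beats it.
(Checking all 64 profiles: 40 have a profitable deviation, 24 do not.)

40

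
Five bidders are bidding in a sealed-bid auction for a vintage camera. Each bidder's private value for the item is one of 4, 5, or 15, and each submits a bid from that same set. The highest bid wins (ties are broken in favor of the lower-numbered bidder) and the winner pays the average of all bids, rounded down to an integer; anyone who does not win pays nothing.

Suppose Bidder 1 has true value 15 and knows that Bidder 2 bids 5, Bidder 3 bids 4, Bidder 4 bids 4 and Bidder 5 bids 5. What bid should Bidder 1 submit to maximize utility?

5

Bid 4: loses, pays 0, utility 0.
Bid 5: wins, pays 4, utility 15 - 4 = 11.
Bid 15: wins, pays 6, utility 15 - 6 = 9.
The best choice is 5 with utility 11.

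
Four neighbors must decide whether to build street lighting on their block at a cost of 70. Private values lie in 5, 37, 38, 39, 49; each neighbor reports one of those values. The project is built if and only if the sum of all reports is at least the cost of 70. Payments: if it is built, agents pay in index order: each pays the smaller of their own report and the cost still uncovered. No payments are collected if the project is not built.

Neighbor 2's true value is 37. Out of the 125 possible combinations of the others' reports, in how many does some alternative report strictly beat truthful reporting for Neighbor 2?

112

Others report (5, 37, 37): truth gives 0; report 5 gives 32 > 0. Violating.
Others report (5, 37, 38): truth gives 0; report 5 gives 32 > 0. Violating.
Others report (5, 37, 39): truth gives 0; report 5 gives 32 > 0. Violating.
Others report (5, 37, 49): truth gives 0; report 5 gives 32 > 0. Violating.
Others report (5, 5, 5): truth gives 0; no alternative beats it.
Others report (5, 5, 37): truth gives 0; no alternative beats it.
(Checking all 125 profiles: 112 have a profitable deviation, 13 do not.)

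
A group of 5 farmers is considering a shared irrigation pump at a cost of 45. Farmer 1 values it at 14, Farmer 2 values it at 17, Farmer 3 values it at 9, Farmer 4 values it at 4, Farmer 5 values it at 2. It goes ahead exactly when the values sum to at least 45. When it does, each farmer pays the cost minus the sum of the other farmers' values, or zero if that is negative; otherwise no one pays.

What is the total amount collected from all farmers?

41

Total value 46 ≥ cost 45, so it is built.
Farmer 1: others sum to 32; max(0, 45 - 32) = 13.
Farmer 2: others sum to 29; max(0, 45 - 29) = 16.
Farmer 3: others sum to 37; max(0, 45 - 37) = 8.
Farmer 4: others sum to 42; max(0, 45 - 42) = 3.
Farmer 5: others sum to 44; max(0, 45 - 44) = 1.
Total collected = 13 + 16 + 8 + 3 + 1 = 41.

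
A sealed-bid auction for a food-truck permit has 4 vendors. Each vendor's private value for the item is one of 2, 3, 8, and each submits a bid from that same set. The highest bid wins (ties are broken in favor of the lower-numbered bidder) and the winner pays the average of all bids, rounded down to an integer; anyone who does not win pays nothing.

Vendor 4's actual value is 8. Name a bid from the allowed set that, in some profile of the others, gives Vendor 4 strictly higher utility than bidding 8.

3

Suppose Vendor 1 bids 2, Vendor 2 bids 2 and Vendor 3 bids 2.
Bid 8: wins, pays 3, utility 8 - 3 = 5.
Bid 3: wins, pays 2, utility 8 - 2 = 6.
So bidding 3 beats truth here (6 > 5).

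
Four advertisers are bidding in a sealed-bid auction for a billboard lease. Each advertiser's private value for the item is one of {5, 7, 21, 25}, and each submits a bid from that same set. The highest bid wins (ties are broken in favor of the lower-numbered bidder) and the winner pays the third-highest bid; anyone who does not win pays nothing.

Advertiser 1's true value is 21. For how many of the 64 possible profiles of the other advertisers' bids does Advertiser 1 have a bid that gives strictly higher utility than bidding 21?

Others bid (5, 5, 25): truth gives 0; bid 25 gives 16 > 0. Violating.
Others bid (5, 7, 25): truth gives 0; bid 25 gives 14 > 0. Violating.
Others bid (5, 25, 5): truth gives 0; bid 25 gives 16 > 0. Violating.
Others bid (5, 25, 7): truth gives 0; bid 25 gives 14 > 0. Violating.
Others bid (5, 5, 5): truth gives 16; no alternative beats it.
Others bid (5, 5, 7): truth gives 16; no alternative beats it.
(Checking all 64 profiles: 12 have a profitable deviation, 52 do not.)

12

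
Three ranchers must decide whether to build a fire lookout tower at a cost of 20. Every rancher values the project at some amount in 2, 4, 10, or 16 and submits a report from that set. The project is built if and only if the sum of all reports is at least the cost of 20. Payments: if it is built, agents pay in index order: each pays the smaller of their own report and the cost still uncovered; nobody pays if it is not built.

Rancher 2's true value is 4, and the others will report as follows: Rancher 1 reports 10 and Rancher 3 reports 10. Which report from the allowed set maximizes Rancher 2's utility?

Report 2: project built, pays 2, utility 4 - 2 = 2.
Report 4: project built, pays 4, utility 4 - 4 = 0.
Report 10: project built, pays 10, utility 4 - 10 = -6.
Report 16: project built, pays 10, utility 4 - 10 = -6.
The best choice is 2 with utility 2.

2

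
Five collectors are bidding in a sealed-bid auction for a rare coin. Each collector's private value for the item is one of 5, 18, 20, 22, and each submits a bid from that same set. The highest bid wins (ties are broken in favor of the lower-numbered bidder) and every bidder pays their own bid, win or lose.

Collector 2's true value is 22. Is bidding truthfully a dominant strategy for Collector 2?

Consider the case where Collector 1 bids 5, Collector 3 bids 5, Collector 4 bids 5 and Collector 5 bids 5.
Truthful bid 22: wins, pays 22, utility 22 - 22 = 0.
Bid 18 instead: wins, pays 18, utility 22 - 18 = 4.
Since 4 > 0, bidding 18 is strictly better here, so truthful bidding is not dominant.

No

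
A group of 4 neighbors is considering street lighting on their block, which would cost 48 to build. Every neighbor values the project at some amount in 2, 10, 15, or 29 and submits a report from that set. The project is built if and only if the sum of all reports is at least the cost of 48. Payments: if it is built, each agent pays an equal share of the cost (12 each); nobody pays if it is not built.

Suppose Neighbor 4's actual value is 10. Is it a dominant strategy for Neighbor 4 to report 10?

Consider the case where Neighbor 1 reports 2, Neighbor 2 reports 10 and Neighbor 3 reports 29.
Truthful report 10: project built, pays 12, utility 10 - 12 = -2.
Report 2 instead: project not built, utility 0.
Since 0 > -2, reporting 2 is strictly better here, so truthful reporting is not dominant.

No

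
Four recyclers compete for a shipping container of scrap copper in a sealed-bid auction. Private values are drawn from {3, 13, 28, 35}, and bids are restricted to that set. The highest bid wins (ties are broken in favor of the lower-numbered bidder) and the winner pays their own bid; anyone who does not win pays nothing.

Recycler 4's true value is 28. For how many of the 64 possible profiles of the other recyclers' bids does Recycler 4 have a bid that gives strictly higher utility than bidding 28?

1

Others bid (3, 3, 3): truth gives 0; bid 13 gives 15 > 0. Violating.
Others bid (3, 3, 13): truth gives 0; no alternative beats it.
Others bid (3, 3, 28): truth gives 0; no alternative beats it.
(Checking all 64 profiles: 1 has a profitable deviation, 63 do not.)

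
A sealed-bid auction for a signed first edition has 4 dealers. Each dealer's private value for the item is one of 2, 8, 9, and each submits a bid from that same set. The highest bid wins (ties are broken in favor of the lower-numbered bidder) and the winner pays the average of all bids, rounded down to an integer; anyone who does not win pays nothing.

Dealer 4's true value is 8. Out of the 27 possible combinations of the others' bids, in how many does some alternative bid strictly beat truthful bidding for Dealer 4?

6

Others bid (2, 2, 8): truth gives 0; bid 9 gives 3 > 0. Violating.
Others bid (2, 8, 2): truth gives 0; bid 9 gives 3 > 0. Violating.
Others bid (2, 8, 8): truth gives 0; bid 9 gives 2 > 0. Violating.
Others bid (8, 2, 2): truth gives 0; bid 9 gives 3 > 0. Violating.
Others bid (2, 2, 2): truth gives 5; no alternative beats it.
Others bid (2, 2, 9): truth gives 0; no alternative beats it.
(Checking all 27 profiles: 6 have a profitable deviation, 21 do not.)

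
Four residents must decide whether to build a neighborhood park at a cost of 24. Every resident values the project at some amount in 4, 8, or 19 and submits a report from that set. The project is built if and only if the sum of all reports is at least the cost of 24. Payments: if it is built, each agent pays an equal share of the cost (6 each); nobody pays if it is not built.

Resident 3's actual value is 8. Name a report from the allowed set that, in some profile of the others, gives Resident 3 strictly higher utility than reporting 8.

19

Suppose Resident 1 reports 4, Resident 2 reports 4 and Resident 4 reports 4.
Report 8: project not built, utility 0.
Report 19: project built, pays 6, utility 8 - 6 = 2.
So reporting 19 beats truth here (2 > 0).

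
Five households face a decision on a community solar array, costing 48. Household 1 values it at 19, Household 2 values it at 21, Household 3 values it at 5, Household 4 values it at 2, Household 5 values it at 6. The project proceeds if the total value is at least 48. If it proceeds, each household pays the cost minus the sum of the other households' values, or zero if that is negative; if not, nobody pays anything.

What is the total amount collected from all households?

Total value 53 ≥ cost 48, so it is built.
Household 1: others sum to 34; max(0, 48 - 34) = 14.
Household 2: others sum to 32; max(0, 48 - 32) = 16.
Household 3: others sum to 48; max(0, 48 - 48) = 0.
Household 4: others sum to 51; max(0, 48 - 51) = 0.
Household 5: others sum to 47; max(0, 48 - 47) = 1.
Total collected = 14 + 16 + 0 + 0 + 1 = 31.

31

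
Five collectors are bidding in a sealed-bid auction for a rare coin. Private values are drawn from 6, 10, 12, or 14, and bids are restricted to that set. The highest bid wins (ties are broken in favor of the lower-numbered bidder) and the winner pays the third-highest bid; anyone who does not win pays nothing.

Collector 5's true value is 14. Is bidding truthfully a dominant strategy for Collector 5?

Check each profile of the others' bids and compare truth against every alternative bid.
Others bid (6, 6, 6, 12): truth gives 8, best alternative gives 0.
Others bid (6, 6, 12, 6): truth gives 8, best alternative gives 0.
Others bid (6, 12, 6, 6): truth gives 8, best alternative gives 0.
Others bid (12, 6, 6, 6): truth gives 8, best alternative gives 0.
Others bid (6, 6, 10, 12): truth gives 4, best alternative gives 0.
Others bid (6, 6, 12, 10): truth gives 4, best alternative gives 0.
(Remaining 250 profiles checked similarly; truth is weakly best in each.)
In every case the truthful bid is at least as good as any alternative, so it is a dominant strategy.

Yes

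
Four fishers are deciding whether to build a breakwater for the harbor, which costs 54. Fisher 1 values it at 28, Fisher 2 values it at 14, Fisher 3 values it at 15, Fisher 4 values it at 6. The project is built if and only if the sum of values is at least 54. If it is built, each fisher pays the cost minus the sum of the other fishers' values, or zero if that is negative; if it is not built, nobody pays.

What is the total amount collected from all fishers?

Total value 63 ≥ cost 54, so it is built.
Fisher 1: others sum to 35; max(0, 54 - 35) = 19.
Fisher 2: others sum to 49; max(0, 54 - 49) = 5.
Fisher 3: others sum to 48; max(0, 54 - 48) = 6.
Fisher 4: others sum to 57; max(0, 54 - 57) = 0.
Total collected = 19 + 5 + 6 + 0 = 30.

30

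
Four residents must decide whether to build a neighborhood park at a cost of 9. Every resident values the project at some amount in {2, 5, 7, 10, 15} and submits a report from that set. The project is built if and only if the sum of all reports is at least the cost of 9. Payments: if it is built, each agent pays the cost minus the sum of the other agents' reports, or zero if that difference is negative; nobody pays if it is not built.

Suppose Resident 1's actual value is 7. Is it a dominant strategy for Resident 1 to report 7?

Yes

Check each profile of the others' reports and compare truth against every alternative report.
Others report (2, 2, 5): truth gives 7, best alternative gives 7.
Others report (2, 2, 7): truth gives 7, best alternative gives 7.
Others report (2, 2, 10): truth gives 7, best alternative gives 7.
Others report (2, 2, 15): truth gives 7, best alternative gives 7.
Others report (2, 5, 2): truth gives 7, best alternative gives 7.
Others report (2, 5, 5): truth gives 7, best alternative gives 7.
(Remaining 119 profiles checked similarly; truth is weakly best in each.)
In every case the truthful report is at least as good as any alternative, so it is a dominant strategy.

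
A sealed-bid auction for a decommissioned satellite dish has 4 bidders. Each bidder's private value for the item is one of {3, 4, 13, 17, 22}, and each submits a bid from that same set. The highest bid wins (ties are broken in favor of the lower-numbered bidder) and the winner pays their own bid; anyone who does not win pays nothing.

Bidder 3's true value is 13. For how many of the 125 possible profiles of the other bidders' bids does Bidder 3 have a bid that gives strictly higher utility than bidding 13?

Others bid (3, 3, 3): truth gives 0; bid 4 gives 9 > 0. Violating.
Others bid (3, 3, 4): truth gives 0; bid 4 gives 9 > 0. Violating.
Others bid (3, 3, 13): truth gives 0; no alternative beats it.
Others bid (3, 3, 17): truth gives 0; no alternative beats it.
(Checking all 125 profiles: 2 have a profitable deviation, 123 do not.)

2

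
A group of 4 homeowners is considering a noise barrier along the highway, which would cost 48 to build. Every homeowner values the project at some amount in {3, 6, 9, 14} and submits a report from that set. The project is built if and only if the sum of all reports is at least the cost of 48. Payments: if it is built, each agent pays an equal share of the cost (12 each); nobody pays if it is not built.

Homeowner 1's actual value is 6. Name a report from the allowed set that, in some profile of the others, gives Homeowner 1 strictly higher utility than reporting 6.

Suppose Homeowner 2 reports 14, Homeowner 3 reports 14 and Homeowner 4 reports 14.
Report 6: project built, pays 12, utility 6 - 12 = -6.
Report 3: project not built, utility 0.
So reporting 3 beats truth here (0 > -6).

3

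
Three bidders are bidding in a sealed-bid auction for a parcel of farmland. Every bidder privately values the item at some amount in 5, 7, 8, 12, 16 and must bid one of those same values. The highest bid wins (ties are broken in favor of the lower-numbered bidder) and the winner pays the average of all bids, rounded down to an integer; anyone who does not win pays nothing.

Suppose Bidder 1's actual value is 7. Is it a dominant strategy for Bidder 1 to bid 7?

Check each profile of the others' bids and compare truth against every alternative bid.
Others bid (5, 5): truth gives 2, best alternative gives 2.
Others bid (5, 7): truth gives 1, best alternative gives 1.
Others bid (7, 5): truth gives 1, best alternative gives 1.
Others bid (5, 8): truth gives 0, best alternative gives 0.
Others bid (5, 12): truth gives 0, best alternative gives 0.
Others bid (5, 16): truth gives 0, best alternative gives 0.
(Remaining 19 profiles checked similarly; truth is weakly best in each.)
In every case the truthful bid is at least as good as any alternative, so it is a dominant strategy.

Yes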